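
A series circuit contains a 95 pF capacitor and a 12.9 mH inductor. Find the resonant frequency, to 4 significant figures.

143.8 kHz

ω₀ = 1/√(LC) = 1/√(0.0129 × 9.5e-11) = 903300 rad/s
f₀ = ω₀/(2π) = 143.8 kHz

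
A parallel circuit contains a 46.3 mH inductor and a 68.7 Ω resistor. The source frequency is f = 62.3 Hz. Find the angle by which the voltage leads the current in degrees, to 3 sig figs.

75.2°

ω = 2πf = 391.4 rad/s
X_L = ωL = 18.1 Ω
Parallel: admittances add. Y = 1/R + 1/(jωL)
Y = (0.0146 − j0.0552) S
|Y| = 0.0571 S → |Z| = 1/|Y| = 17.5 Ω, ∠Z = −∠Y = 75.2°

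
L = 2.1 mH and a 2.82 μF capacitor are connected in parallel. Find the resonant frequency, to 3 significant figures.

2.07 kHz

ω₀ = 1/√(LC) = 1/√(0.0021 × 2.82e-06) = 12990 rad/s
f₀ = ω₀/(2π) = 2.07 kHz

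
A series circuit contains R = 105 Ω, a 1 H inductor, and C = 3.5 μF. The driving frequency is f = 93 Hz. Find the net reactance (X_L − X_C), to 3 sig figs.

ω = 2πf = 584.3 rad/s
X_L = ωL = 584 Ω
X_C = 1/(ωC) = 489 Ω
X = 584 − 489 = 95.4 Ω

95.4 Ω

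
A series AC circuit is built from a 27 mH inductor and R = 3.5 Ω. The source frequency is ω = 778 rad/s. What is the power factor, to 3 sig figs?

0.164

X_L = ωL = 21.0 Ω
Z = 3.50 + j21.0 Ω
|Z| = √(3.50² + 21.0²) = 21.3 Ω
∠Z = arctan(21.0/3.50) = 80.5°
cos φ = cos(80.5°) = 0.164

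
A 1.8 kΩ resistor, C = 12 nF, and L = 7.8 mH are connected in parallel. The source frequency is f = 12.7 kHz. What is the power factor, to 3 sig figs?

ω = 2πf = 79800 rad/s
X_L = ωL = 622 Ω
X_C = 1/(ωC) = 1040 Ω
Parallel: admittances add. Y = 1/R + 1/(jωL) + jωC
Y = (0.000556 − j0.000649) S
|Y| = 0.000854 S → |Z| = 1/|Y| = 1170 Ω, ∠Z = −∠Y = 49.4°
cos φ = cos(49.4°) = 0.650

0.650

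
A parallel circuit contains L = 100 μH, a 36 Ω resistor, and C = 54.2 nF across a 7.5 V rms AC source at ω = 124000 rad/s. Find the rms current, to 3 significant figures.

592 mA

X_L = ωL = 12.4 Ω
X_C = 1/(ωC) = 149 Ω
Parallel: admittances add. Y = 1/R + 1/(jωL) + jωC
Y = (0.0278 − j0.0739) S
|Y| = 0.0790 S → |Z| = 1/|Y| = 12.7 Ω, ∠Z = −∠Y = 69.4°
I = V/|Z| = 7.5/12.7 = 592 mA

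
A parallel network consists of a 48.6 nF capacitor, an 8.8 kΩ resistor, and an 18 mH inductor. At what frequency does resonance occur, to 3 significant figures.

5.38 kHz

ω₀ = 1/√(LC) = 1/√(0.018 × 4.86e-08) = 33810 rad/s
f₀ = ω₀/(2π) = 5.38 kHz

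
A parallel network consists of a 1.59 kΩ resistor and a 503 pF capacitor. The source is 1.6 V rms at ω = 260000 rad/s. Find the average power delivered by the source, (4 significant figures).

1.610 mW

X_C = 1/(ωC) = 7646 Ω
Parallel: admittances add. Y = 1/R + jωC
Y = (0.0006289 + j0.0001308) S
|Y| = 0.0006424 S → |Z| = 1/|Y| = 1557 Ω, ∠Z = −∠Y = -11.75°
I = V/|Z| = 1.028 mA
P = VI cos φ = 1.6 × 0.001028 × cos(-11.75°) = 1.610 mW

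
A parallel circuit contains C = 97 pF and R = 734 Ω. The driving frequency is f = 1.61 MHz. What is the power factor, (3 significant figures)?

0.811

ω = 2πf = 1.012e+07 rad/s
X_C = 1/(ωC) = 1020 Ω
Parallel: admittances add. Y = 1/R + jωC
Y = (0.00136 + j0.000981) S
|Y| = 0.00168 S → |Z| = 1/|Y| = 596 Ω, ∠Z = −∠Y = -35.8°
cos φ = cos(-35.8°) = 0.811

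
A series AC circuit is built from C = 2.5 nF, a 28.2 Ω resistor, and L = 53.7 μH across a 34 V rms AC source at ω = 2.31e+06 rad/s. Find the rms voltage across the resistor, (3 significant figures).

X_L = ωL = 124 Ω
X_C = 1/(ωC) = 173 Ω
Net reactance X = X_L − X_C = -49.1 Ω
Z = 28.2 − j49.1 Ω
|Z| = √(28.2² + 49.1²) = 56.6 Ω
I = V/|Z| = 600 mA
V_R = I·|Z_R| = 0.600 × 28.2 = 16.9 V

16.9 V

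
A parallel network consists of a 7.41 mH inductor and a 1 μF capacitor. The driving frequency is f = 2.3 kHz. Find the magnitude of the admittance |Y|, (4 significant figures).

5.113 mS

ω = 2πf = 14450 rad/s
X_L = ωL = 107.1 Ω
X_C = 1/(ωC) = 69.20 Ω
Parallel: admittances add. Y = 1/(jωL) + jωC
Y = (0 + j0.005113) S
|Y| = 0.005113 S → |Z| = 1/|Y| = 195.6 Ω, ∠Z = −∠Y = -90.00°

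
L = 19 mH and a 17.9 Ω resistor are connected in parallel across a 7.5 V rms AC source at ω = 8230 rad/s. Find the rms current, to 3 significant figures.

X_L = ωL = 156 Ω
Parallel: admittances add. Y = 1/R + 1/(jωL)
Y = (0.0559 − j0.00640) S
|Y| = 0.0562 S → |Z| = 1/|Y| = 17.8 Ω, ∠Z = −∠Y = 6.53°
I = V/|Z| = 7.5/17.8 = 422 mA

422 mA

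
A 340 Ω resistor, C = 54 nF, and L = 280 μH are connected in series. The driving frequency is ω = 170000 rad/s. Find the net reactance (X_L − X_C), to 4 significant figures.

-61.33 Ω

X_L = ωL = 47.60 Ω
X_C = 1/(ωC) = 108.9 Ω
X = 47.60 − 108.9 = -61.33 Ω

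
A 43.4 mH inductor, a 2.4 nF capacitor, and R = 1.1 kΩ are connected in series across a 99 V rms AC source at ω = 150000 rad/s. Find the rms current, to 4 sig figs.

X_L = ωL = 6510 Ω
X_C = 1/(ωC) = 2778 Ω
Net reactance X = X_L − X_C = 3732 Ω
Z = 1100 + j3732 Ω
|Z| = √(1100² + 3732²) = 3891 Ω
I = V/|Z| = 99/3891 = 25.44 mA

25.44 mA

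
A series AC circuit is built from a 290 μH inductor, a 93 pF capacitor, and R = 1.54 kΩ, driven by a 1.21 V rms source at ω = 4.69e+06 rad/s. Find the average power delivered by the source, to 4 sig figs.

X_L = ωL = 1360 Ω
X_C = 1/(ωC) = 2293 Ω
Net reactance X = X_L − X_C = -932.6 Ω
Z = 1540 − j932.6 Ω
|Z| = √(1540² + 932.6²) = 1800 Ω
∠Z = arctan(-932.6/1540) = -31.20°
I = V/|Z| = 672.1 μA
P = VI cos φ = 1.21 × 0.0006721 × cos(-31.20°) = 695.6 μW

695.6 μW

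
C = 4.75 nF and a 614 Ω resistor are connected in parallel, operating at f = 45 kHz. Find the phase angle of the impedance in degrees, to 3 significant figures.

ω = 2πf = 282700 rad/s
X_C = 1/(ωC) = 745 Ω
Parallel: admittances add. Y = 1/R + jωC
Y = (0.00163 + j0.00134) S
|Y| = 0.00211 S → |Z| = 1/|Y| = 474 Ω, ∠Z = −∠Y = -39.5°

-39.5°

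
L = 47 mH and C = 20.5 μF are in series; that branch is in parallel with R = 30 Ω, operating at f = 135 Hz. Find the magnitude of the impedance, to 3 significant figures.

ω = 2πf = 848.2 rad/s
X_L = ωL = 39.9 Ω
X_C = 1/(ωC) = 57.5 Ω
Branch 1: Z₁ = R = 30.0 Ω
Branch 2 (series LC): Z₂ = j(X_L − X_C) = −j17.6 Ω
Parallel: Z = Z₁Z₂/(Z₁+Z₂), |Z| = 15.2 Ω, ∠Z = -59.5°

15.2 Ω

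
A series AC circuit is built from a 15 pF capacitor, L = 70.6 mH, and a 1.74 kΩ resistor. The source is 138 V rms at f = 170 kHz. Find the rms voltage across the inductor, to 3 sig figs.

ω = 2πf = 1.068e+06 rad/s
X_L = ωL = 75400 Ω
X_C = 1/(ωC) = 62400 Ω
Net reactance X = X_L − X_C = 13000 Ω
Z = 1740 + j13000 Ω
|Z| = √(1740² + 13000²) = 13100 Ω
I = V/|Z| = 10.5 mA
V_L = I·|Z_L| = 0.0105 × 75400 = 794 V

794 V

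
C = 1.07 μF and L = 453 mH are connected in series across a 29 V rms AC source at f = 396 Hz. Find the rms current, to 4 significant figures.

38.59 mA

ω = 2πf = 2488 rad/s
X_L = ωL = 1127 Ω
X_C = 1/(ωC) = 375.6 Ω
Net reactance X = X_L − X_C = 751.5 Ω
Z = j751.5 Ω
|Z| = √(0² + 751.5²) = 751.5 Ω
I = V/|Z| = 29/751.5 = 38.59 mA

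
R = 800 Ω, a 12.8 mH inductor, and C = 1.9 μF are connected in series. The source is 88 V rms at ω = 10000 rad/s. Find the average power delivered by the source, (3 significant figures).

9.59 W

X_L = ωL = 128 Ω
X_C = 1/(ωC) = 52.6 Ω
Net reactance X = X_L − X_C = 75.4 Ω
Z = 800 + j75.4 Ω
|Z| = √(800² + 75.4²) = 804 Ω
∠Z = arctan(75.4/800) = 5.38°
I = V/|Z| = 110 mA
P = VI cos φ = 88 × 0.110 × cos(5.38°) = 9.59 W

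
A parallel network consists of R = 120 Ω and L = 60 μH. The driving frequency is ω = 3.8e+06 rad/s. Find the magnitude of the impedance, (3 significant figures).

106 Ω

X_L = ωL = 228 Ω
Parallel: admittances add. Y = 1/R + 1/(jωL)
Y = (0.00833 − j0.00439) S
|Y| = 0.00942 S → |Z| = 1/|Y| = 106 Ω, ∠Z = −∠Y = 27.8°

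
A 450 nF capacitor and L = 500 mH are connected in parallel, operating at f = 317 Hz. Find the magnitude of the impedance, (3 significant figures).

ω = 2πf = 1992 rad/s
X_L = ωL = 996 Ω
X_C = 1/(ωC) = 1120 Ω
Parallel: admittances add. Y = 1/(jωL) + jωC
Y = (0 − j0.000108) S
|Y| = 0.000108 S → |Z| = 1/|Y| = 9270 Ω, ∠Z = −∠Y = 90.0°

9270 Ω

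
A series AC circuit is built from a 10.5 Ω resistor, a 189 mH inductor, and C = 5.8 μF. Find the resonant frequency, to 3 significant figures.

ω₀ = 1/√(LC) = 1/√(0.189 × 5.8e-06) = 955.1 rad/s
f₀ = ω₀/(2π) = 152 Hz

152 Hz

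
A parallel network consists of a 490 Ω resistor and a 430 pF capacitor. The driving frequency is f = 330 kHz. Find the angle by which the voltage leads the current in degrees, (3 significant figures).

-23.6°

ω = 2πf = 2.073e+06 rad/s
X_C = 1/(ωC) = 1120 Ω
Parallel: admittances add. Y = 1/R + jωC
Y = (0.00204 + j0.000892) S
|Y| = 0.00223 S → |Z| = 1/|Y| = 449 Ω, ∠Z = −∠Y = -23.6°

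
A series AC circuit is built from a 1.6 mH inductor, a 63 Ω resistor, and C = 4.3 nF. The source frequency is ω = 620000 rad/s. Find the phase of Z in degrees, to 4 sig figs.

X_L = ωL = 992.0 Ω
X_C = 1/(ωC) = 375.1 Ω
Net reactance X = X_L − X_C = 616.9 Ω
Z = 63.00 + j616.9 Ω
|Z| = √(63.00² + 616.9²) = 620.1 Ω
∠Z = arctan(616.9/63.00) = 84.17°

84.17°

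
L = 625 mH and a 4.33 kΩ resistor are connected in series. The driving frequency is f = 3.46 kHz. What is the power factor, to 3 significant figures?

0.304

ω = 2πf = 21740 rad/s
X_L = ωL = 13600 Ω
Z = 4330 + j13600 Ω
|Z| = √(4330² + 13600²) = 14300 Ω
∠Z = arctan(13600/4330) = 72.3°
cos φ = cos(72.3°) = 0.304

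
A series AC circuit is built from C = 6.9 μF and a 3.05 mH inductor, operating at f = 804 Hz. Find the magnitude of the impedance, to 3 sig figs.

13.3 Ω

ω = 2πf = 5052 rad/s
X_L = ωL = 15.4 Ω
X_C = 1/(ωC) = 28.7 Ω
Net reactance X = X_L − X_C = -13.3 Ω
Z = − j13.3 Ω
|Z| = √(0² + 13.3²) = 13.3 Ω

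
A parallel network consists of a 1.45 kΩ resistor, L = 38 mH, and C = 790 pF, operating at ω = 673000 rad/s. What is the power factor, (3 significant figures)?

0.814

X_L = ωL = 25600 Ω
X_C = 1/(ωC) = 1880 Ω
Parallel: admittances add. Y = 1/R + 1/(jωL) + jωC
Y = (0.000690 + j0.000493) S
|Y| = 0.000847 S → |Z| = 1/|Y| = 1180 Ω, ∠Z = −∠Y = -35.5°
cos φ = cos(-35.5°) = 0.814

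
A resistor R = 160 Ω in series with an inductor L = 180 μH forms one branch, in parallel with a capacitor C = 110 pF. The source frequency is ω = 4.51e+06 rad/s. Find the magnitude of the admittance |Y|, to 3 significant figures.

X_L = ωL = 812 Ω
X_C = 1/(ωC) = 2020 Ω
Branch 1 (R+jX_L): Z₁ = 160 + j812 Ω, |Z₁| = 827 Ω
Branch 2 (−jX_C): Z₂ = −j2020 Ω
Parallel: Z = Z₁Z₂/(Z₁+Z₂), |Z| = 1370 Ω, ∠Z = 71.3°
|Y| = 1/|Z| = 728 μS

728 μS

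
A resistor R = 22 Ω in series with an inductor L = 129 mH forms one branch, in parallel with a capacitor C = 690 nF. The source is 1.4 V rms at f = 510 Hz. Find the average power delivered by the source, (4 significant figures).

251.6 μW

ω = 2πf = 3204 rad/s
X_L = ωL = 413.4 Ω
X_C = 1/(ωC) = 452.3 Ω
Branch 1 (R+jX_L): Z₁ = 22.00 + j413.4 Ω, |Z₁| = 414.0 Ω
Branch 2 (−jX_C): Z₂ = −j452.3 Ω
Parallel: Z = Z₁Z₂/(Z₁+Z₂), |Z| = 4189 Ω, ∠Z = 57.46°
I = V/|Z| = 334.2 μA
P = VI cos φ = 1.4 × 0.0003342 × cos(57.46°) = 251.6 μW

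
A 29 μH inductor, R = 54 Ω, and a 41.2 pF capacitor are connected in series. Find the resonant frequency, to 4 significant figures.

4.604 MHz

ω₀ = 1/√(LC) = 1/√(2.9e-05 × 4.12e-11) = 2.893e+07 rad/s
f₀ = ω₀/(2π) = 4.604 MHz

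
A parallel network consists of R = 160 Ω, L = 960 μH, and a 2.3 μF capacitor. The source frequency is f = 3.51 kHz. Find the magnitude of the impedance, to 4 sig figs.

139.7 Ω

ω = 2πf = 22050 rad/s
X_L = ωL = 21.17 Ω
X_C = 1/(ωC) = 19.71 Ω
Parallel: admittances add. Y = 1/R + 1/(jωL) + jωC
Y = (0.006250 + j0.003492) S
|Y| = 0.007159 S → |Z| = 1/|Y| = 139.7 Ω, ∠Z = −∠Y = -29.19°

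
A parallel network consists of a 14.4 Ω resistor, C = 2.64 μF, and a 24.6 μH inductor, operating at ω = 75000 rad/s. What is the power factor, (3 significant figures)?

0.198

X_L = ωL = 1.85 Ω
X_C = 1/(ωC) = 5.05 Ω
Parallel: admittances add. Y = 1/R + 1/(jωL) + jωC
Y = (0.0694 − j0.344) S
|Y| = 0.351 S → |Z| = 1/|Y| = 2.85 Ω, ∠Z = −∠Y = 78.6°
cos φ = cos(78.6°) = 0.198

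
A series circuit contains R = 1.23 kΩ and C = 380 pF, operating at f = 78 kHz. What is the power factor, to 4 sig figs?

ω = 2πf = 490100 rad/s
X_C = 1/(ωC) = 5370 Ω
Z = 1230 − j5370 Ω
|Z| = √(1230² + 5370²) = 5509 Ω
∠Z = arctan(-5370/1230) = -77.10°
cos φ = cos(-77.10°) = 0.2233

0.2233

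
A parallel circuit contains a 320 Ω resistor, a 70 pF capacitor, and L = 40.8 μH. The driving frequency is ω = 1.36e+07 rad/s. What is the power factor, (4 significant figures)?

0.9649

X_L = ωL = 554.9 Ω
X_C = 1/(ωC) = 1050 Ω
Parallel: admittances add. Y = 1/R + 1/(jωL) + jωC
Y = (0.003125 − j0.0008502) S
|Y| = 0.003239 S → |Z| = 1/|Y| = 308.8 Ω, ∠Z = −∠Y = 15.22°
cos φ = cos(15.22°) = 0.9649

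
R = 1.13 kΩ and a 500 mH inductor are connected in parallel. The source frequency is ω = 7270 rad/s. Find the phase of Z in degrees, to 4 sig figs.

X_L = ωL = 3635 Ω
Parallel: admittances add. Y = 1/R + 1/(jωL)
Y = (0.0008850 − j0.0002751) S
|Y| = 0.0009267 S → |Z| = 1/|Y| = 1079 Ω, ∠Z = −∠Y = 17.27°

17.27°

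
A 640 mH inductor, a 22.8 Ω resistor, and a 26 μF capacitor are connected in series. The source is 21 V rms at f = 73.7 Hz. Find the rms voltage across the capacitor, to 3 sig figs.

8.13 V

ω = 2πf = 463.1 rad/s
X_L = ωL = 296 Ω
X_C = 1/(ωC) = 83.1 Ω
Net reactance X = X_L − X_C = 213 Ω
Z = 22.8 + j213 Ω
|Z| = √(22.8² + 213²) = 215 Ω
I = V/|Z| = 97.9 mA
V_C = I·|Z_C| = 0.0979 × 83.1 = 8.13 V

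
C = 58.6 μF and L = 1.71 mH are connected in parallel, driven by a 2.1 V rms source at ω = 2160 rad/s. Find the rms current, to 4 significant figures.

X_L = ωL = 3.694 Ω
X_C = 1/(ωC) = 7.900 Ω
Parallel: admittances add. Y = 1/(jωL) + jωC
Y = (0 − j0.1442) S
|Y| = 0.1442 S → |Z| = 1/|Y| = 6.937 Ω, ∠Z = −∠Y = 90.00°
I = V/|Z| = 2.1/6.937 = 302.7 mA

302.7 mA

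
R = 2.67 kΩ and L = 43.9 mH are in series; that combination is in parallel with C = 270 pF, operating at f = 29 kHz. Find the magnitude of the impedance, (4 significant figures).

13590 Ω

ω = 2πf = 182200 rad/s
X_L = ωL = 7999 Ω
X_C = 1/(ωC) = 20330 Ω
Branch 1 (R+jX_L): Z₁ = 2670 + j7999 Ω, |Z₁| = 8433 Ω
Branch 2 (−jX_C): Z₂ = −j20330 Ω
Parallel: Z = Z₁Z₂/(Z₁+Z₂), |Z| = 13590 Ω, ∠Z = 59.32°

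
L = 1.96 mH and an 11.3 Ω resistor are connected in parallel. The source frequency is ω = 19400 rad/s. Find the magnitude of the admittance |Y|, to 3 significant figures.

X_L = ωL = 38.0 Ω
Parallel: admittances add. Y = 1/R + 1/(jωL)
Y = (0.0885 − j0.0263) S
|Y| = 0.0923 S → |Z| = 1/|Y| = 10.8 Ω, ∠Z = −∠Y = 16.6°

92.3 mS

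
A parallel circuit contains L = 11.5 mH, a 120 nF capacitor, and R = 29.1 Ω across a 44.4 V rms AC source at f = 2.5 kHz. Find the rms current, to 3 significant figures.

ω = 2πf = 15710 rad/s
X_L = ωL = 181 Ω
X_C = 1/(ωC) = 531 Ω
Parallel: admittances add. Y = 1/R + 1/(jωL) + jωC
Y = (0.0344 − j0.00365) S
|Y| = 0.0346 S → |Z| = 1/|Y| = 28.9 Ω, ∠Z = −∠Y = 6.06°
I = V/|Z| = 44.4/28.9 = 1.53 A

1.53 A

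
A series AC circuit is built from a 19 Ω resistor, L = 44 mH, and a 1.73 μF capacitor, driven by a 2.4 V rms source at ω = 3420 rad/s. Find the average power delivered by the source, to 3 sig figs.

155 mW

X_L = ωL = 150 Ω
X_C = 1/(ωC) = 169 Ω
Net reactance X = X_L − X_C = -18.5 Ω
Z = 19.0 − j18.5 Ω
|Z| = √(19.0² + 18.5²) = 26.5 Ω
∠Z = arctan(-18.5/19.0) = -44.3°
I = V/|Z| = 90.4 mA
P = VI cos φ = 2.4 × 0.0904 × cos(-44.3°) = 155 mW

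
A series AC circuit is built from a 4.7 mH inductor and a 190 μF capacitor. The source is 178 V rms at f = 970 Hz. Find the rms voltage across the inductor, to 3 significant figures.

184 V

ω = 2πf = 6095 rad/s
X_L = ωL = 28.6 Ω
X_C = 1/(ωC) = 0.864 Ω
Net reactance X = X_L − X_C = 27.8 Ω
Z = j27.8 Ω
|Z| = √(0² + 27.8²) = 27.8 Ω
I = V/|Z| = 6.41 A
V_L = I·|Z_L| = 6.41 × 28.6 = 184 V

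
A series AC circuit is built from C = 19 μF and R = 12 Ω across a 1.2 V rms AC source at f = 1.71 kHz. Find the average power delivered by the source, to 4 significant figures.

102.9 mW

ω = 2πf = 10740 rad/s
X_C = 1/(ωC) = 4.899 Ω
Z = 12.00 − j4.899 Ω
|Z| = √(12.00² + 4.899²) = 12.96 Ω
∠Z = arctan(-4.899/12.00) = -22.21°
I = V/|Z| = 92.58 mA
P = VI cos φ = 1.2 × 0.09258 × cos(-22.21°) = 102.9 mW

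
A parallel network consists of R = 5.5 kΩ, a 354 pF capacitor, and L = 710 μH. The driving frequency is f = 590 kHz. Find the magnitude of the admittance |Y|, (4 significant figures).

949.9 μS

ω = 2πf = 3.707e+06 rad/s
X_L = ωL = 2632 Ω
X_C = 1/(ωC) = 762.0 Ω
Parallel: admittances add. Y = 1/R + 1/(jωL) + jωC
Y = (0.0001818 + j0.0009324) S
|Y| = 0.0009499 S → |Z| = 1/|Y| = 1053 Ω, ∠Z = −∠Y = -78.97°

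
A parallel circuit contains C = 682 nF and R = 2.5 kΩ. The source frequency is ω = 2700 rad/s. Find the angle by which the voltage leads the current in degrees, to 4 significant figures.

X_C = 1/(ωC) = 543.1 Ω
Parallel: admittances add. Y = 1/R + jωC
Y = (0.0004000 + j0.001841) S
|Y| = 0.001884 S → |Z| = 1/|Y| = 530.7 Ω, ∠Z = −∠Y = -77.74°

-77.74°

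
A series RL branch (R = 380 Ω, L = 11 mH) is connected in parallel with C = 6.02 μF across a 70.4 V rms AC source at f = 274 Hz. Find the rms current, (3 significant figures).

ω = 2πf = 1722 rad/s
X_L = ωL = 18.9 Ω
X_C = 1/(ωC) = 96.5 Ω
Branch 1 (R+jX_L): Z₁ = 380 + j18.9 Ω, |Z₁| = 380 Ω
Branch 2 (−jX_C): Z₂ = −j96.5 Ω
Parallel: Z = Z₁Z₂/(Z₁+Z₂), |Z| = 94.7 Ω, ∠Z = -75.6°
I = V/|Z| = 70.4/94.7 = 744 mA

744 mA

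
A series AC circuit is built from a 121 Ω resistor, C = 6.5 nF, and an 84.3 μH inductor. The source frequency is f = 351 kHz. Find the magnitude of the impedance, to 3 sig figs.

168 Ω

ω = 2πf = 2.205e+06 rad/s
X_L = ωL = 186 Ω
X_C = 1/(ωC) = 69.8 Ω
Net reactance X = X_L − X_C = 116 Ω
Z = 121 + j116 Ω
|Z| = √(121² + 116²) = 168 Ω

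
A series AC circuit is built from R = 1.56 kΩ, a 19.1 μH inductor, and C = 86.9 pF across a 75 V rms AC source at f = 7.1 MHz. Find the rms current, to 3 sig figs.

44.9 mA

ω = 2πf = 4.461e+07 rad/s
X_L = ωL = 852 Ω
X_C = 1/(ωC) = 258 Ω
Net reactance X = X_L − X_C = 594 Ω
Z = 1560 + j594 Ω
|Z| = √(1560² + 594²) = 1670 Ω
I = V/|Z| = 75/1670 = 44.9 mA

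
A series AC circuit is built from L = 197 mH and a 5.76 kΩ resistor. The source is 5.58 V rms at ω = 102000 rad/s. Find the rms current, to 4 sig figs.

266.9 μA

X_L = ωL = 20090 Ω
Z = 5760 + j20090 Ω
|Z| = √(5760² + 20090²) = 20900 Ω
I = V/|Z| = 5.58/20900 = 266.9 μA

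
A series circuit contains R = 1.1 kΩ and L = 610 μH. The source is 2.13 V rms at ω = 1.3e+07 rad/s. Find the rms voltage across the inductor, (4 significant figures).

2.110 V

X_L = ωL = 7930 Ω
Z = 1100 + j7930 Ω
|Z| = √(1100² + 7930²) = 8006 Ω
I = V/|Z| = 266.1 μA
V_L = I·|Z_L| = 0.0002661 × 7930 = 2.110 V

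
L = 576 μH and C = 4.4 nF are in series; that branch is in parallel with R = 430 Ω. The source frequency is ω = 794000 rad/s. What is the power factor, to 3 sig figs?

0.370

X_L = ωL = 457 Ω
X_C = 1/(ωC) = 286 Ω
Branch 1: Z₁ = R = 430 Ω
Branch 2 (series LC): Z₂ = j(X_L − X_C) = j171 Ω
Parallel: Z = Z₁Z₂/(Z₁+Z₂), |Z| = 159 Ω, ∠Z = 68.3°
cos φ = cos(68.3°) = 0.370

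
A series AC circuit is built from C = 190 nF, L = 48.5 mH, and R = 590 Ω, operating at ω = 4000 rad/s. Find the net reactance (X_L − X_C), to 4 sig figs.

X_L = ωL = 194.0 Ω
X_C = 1/(ωC) = 1316 Ω
X = 194.0 − 1316 = -1122 Ω

-1122 Ω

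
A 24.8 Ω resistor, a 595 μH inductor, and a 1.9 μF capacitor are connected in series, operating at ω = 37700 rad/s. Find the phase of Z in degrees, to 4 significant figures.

18.86°

X_L = ωL = 22.43 Ω
X_C = 1/(ωC) = 13.96 Ω
Net reactance X = X_L − X_C = 8.471 Ω
Z = 24.80 + j8.471 Ω
|Z| = √(24.80² + 8.471²) = 26.21 Ω
∠Z = arctan(8.471/24.80) = 18.86°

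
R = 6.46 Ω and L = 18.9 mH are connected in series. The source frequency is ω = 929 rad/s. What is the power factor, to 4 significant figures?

0.3453

X_L = ωL = 17.56 Ω
Z = 6.460 + j17.56 Ω
|Z| = √(6.460² + 17.56²) = 18.71 Ω
∠Z = arctan(17.56/6.460) = 69.80°
cos φ = cos(69.80°) = 0.3453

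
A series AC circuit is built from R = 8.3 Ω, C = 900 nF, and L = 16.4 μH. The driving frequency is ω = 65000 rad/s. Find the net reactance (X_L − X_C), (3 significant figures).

X_L = ωL = 1.07 Ω
X_C = 1/(ωC) = 17.1 Ω
X = 1.07 − 17.1 = -16.0 Ω

-16.0 Ω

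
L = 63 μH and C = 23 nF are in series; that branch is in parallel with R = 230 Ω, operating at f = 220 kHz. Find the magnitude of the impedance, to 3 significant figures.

54.1 Ω

ω = 2πf = 1.382e+06 rad/s
X_L = ωL = 87.1 Ω
X_C = 1/(ωC) = 31.5 Ω
Branch 1: Z₁ = R = 230 Ω
Branch 2 (series LC): Z₂ = j(X_L − X_C) = j55.6 Ω
Parallel: Z = Z₁Z₂/(Z₁+Z₂), |Z| = 54.1 Ω, ∠Z = 76.4°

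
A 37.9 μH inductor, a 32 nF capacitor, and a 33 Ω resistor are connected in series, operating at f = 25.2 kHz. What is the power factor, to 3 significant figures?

ω = 2πf = 158300 rad/s
X_L = ωL = 6.00 Ω
X_C = 1/(ωC) = 197 Ω
Net reactance X = X_L − X_C = -191 Ω
Z = 33.0 − j191 Ω
|Z| = √(33.0² + 191²) = 194 Ω
∠Z = arctan(-191/33.0) = -80.2°
cos φ = cos(-80.2°) = 0.170

0.170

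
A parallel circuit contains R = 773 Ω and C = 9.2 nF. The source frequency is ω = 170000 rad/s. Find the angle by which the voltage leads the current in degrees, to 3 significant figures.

X_C = 1/(ωC) = 639 Ω
Parallel: admittances add. Y = 1/R + jωC
Y = (0.00129 + j0.00156) S
|Y| = 0.00203 S → |Z| = 1/|Y| = 493 Ω, ∠Z = −∠Y = -50.4°

-50.4°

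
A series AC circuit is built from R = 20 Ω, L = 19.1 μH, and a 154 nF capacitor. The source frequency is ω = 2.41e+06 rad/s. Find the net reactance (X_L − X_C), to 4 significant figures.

X_L = ωL = 46.03 Ω
X_C = 1/(ωC) = 2.694 Ω
X = 46.03 − 2.694 = 43.34 Ω

43.34 Ω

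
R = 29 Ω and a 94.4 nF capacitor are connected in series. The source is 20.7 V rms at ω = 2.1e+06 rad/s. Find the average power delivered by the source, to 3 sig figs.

X_C = 1/(ωC) = 5.04 Ω
Z = 29.0 − j5.04 Ω
|Z| = √(29.0² + 5.04²) = 29.4 Ω
∠Z = arctan(-5.04/29.0) = -9.87°
I = V/|Z| = 703 mA
P = VI cos φ = 20.7 × 0.703 × cos(-9.87°) = 14.3 W

14.3 W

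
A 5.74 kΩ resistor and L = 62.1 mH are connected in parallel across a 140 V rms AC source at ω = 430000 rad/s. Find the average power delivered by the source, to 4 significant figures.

X_L = ωL = 26700 Ω
Parallel: admittances add. Y = 1/R + 1/(jωL)
Y = (0.0001742 − j3.745e-05) S
|Y| = 0.0001782 S → |Z| = 1/|Y| = 5612 Ω, ∠Z = −∠Y = 12.13°
I = V/|Z| = 24.95 mA
P = VI cos φ = 140 × 0.02495 × cos(12.13°) = 3.415 W

3.415 W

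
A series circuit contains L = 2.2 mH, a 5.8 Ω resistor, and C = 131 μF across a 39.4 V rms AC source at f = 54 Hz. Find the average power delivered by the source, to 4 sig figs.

ω = 2πf = 339.3 rad/s
X_L = ωL = 0.7464 Ω
X_C = 1/(ωC) = 22.50 Ω
Net reactance X = X_L − X_C = -21.75 Ω
Z = 5.800 − j21.75 Ω
|Z| = √(5.800² + 21.75²) = 22.51 Ω
∠Z = arctan(-21.75/5.800) = -75.07°
I = V/|Z| = 1.750 A
P = VI cos φ = 39.4 × 1.750 × cos(-75.07°) = 17.77 W

17.77 W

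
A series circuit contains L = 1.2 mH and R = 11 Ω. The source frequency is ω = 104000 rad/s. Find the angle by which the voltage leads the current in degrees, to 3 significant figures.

X_L = ωL = 125 Ω
Z = 11.0 + j125 Ω
|Z| = √(11.0² + 125²) = 125 Ω
∠Z = arctan(125/11.0) = 85.0°

85.0°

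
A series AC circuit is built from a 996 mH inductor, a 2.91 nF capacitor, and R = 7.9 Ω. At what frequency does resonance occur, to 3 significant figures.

2.96 kHz

ω₀ = 1/√(LC) = 1/√(0.996 × 2.91e-09) = 18570 rad/s
f₀ = ω₀/(2π) = 2.96 kHz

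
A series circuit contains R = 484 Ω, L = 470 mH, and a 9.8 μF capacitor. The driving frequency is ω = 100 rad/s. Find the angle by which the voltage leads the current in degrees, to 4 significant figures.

X_L = ωL = 47.00 Ω
X_C = 1/(ωC) = 1020 Ω
Net reactance X = X_L − X_C = -973.4 Ω
Z = 484.0 − j973.4 Ω
|Z| = √(484.0² + 973.4²) = 1087 Ω
∠Z = arctan(-973.4/484.0) = -63.56°

-63.56°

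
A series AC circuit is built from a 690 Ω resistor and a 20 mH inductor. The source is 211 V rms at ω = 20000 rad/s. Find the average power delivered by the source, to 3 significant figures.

48.3 W

X_L = ωL = 400 Ω
Z = 690 + j400 Ω
|Z| = √(690² + 400²) = 798 Ω
∠Z = arctan(400/690) = 30.1°
I = V/|Z| = 265 mA
P = VI cos φ = 211 × 0.265 × cos(30.1°) = 48.3 W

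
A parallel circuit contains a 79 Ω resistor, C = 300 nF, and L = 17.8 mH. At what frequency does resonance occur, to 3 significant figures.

ω₀ = 1/√(LC) = 1/√(0.0178 × 3e-07) = 13680 rad/s
f₀ = ω₀/(2π) = 2.18 kHz

2.18 kHz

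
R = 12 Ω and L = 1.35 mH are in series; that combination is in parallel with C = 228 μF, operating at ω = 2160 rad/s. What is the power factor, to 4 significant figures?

0.1640

X_L = ωL = 2.916 Ω
X_C = 1/(ωC) = 2.031 Ω
Branch 1 (R+jX_L): Z₁ = 12.00 + j2.916 Ω, |Z₁| = 12.35 Ω
Branch 2 (−jX_C): Z₂ = −j2.031 Ω
Parallel: Z = Z₁Z₂/(Z₁+Z₂), |Z| = 2.084 Ω, ∠Z = -80.56°
cos φ = cos(-80.56°) = 0.1640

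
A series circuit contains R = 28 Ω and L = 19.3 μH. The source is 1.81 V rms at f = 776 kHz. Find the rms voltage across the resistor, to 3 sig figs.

ω = 2πf = 4.876e+06 rad/s
X_L = ωL = 94.1 Ω
Z = 28.0 + j94.1 Ω
|Z| = √(28.0² + 94.1²) = 98.2 Ω
I = V/|Z| = 18.4 mA
V_R = I·|Z_R| = 0.0184 × 28.0 = 0.516 V

0.516 V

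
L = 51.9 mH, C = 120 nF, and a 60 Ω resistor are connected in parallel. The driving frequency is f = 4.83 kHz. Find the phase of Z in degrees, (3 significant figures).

-10.2°

ω = 2πf = 30350 rad/s
X_L = ωL = 1580 Ω
X_C = 1/(ωC) = 275 Ω
Parallel: admittances add. Y = 1/R + 1/(jωL) + jωC
Y = (0.0167 + j0.00301) S
|Y| = 0.0169 S → |Z| = 1/|Y| = 59.0 Ω, ∠Z = −∠Y = -10.2°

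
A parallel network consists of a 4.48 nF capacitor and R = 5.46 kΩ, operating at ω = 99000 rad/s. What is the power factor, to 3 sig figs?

0.382

X_C = 1/(ωC) = 2250 Ω
Parallel: admittances add. Y = 1/R + jωC
Y = (0.000183 + j0.000444) S
|Y| = 0.000480 S → |Z| = 1/|Y| = 2080 Ω, ∠Z = −∠Y = -67.6°
cos φ = cos(-67.6°) = 0.382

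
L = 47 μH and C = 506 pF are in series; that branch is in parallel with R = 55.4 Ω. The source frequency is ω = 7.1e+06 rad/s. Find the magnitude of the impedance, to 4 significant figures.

39.16 Ω

X_L = ωL = 333.7 Ω
X_C = 1/(ωC) = 278.3 Ω
Branch 1: Z₁ = R = 55.40 Ω
Branch 2 (series LC): Z₂ = j(X_L − X_C) = j55.35 Ω
Parallel: Z = Z₁Z₂/(Z₁+Z₂), |Z| = 39.16 Ω, ∠Z = 45.03°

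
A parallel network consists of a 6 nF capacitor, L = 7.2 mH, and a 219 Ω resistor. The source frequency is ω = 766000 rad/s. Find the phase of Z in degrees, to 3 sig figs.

X_L = ωL = 5520 Ω
X_C = 1/(ωC) = 218 Ω
Parallel: admittances add. Y = 1/R + 1/(jωL) + jωC
Y = (0.00457 + j0.00441) S
|Y| = 0.00635 S → |Z| = 1/|Y| = 157 Ω, ∠Z = −∠Y = -44.0°

-44.0°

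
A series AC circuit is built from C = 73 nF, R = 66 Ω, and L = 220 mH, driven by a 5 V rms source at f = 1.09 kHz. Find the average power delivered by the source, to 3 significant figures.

ω = 2πf = 6849 rad/s
X_L = ωL = 1510 Ω
X_C = 1/(ωC) = 2000 Ω
Net reactance X = X_L − X_C = -493 Ω
Z = 66.0 − j493 Ω
|Z| = √(66.0² + 493²) = 498 Ω
∠Z = arctan(-493/66.0) = -82.4°
I = V/|Z| = 10.0 mA
P = VI cos φ = 5 × 0.0100 × cos(-82.4°) = 6.66 mW

6.66 mW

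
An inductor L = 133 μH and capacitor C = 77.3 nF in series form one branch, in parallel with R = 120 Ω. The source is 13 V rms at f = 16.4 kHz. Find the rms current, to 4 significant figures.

ω = 2πf = 103000 rad/s
X_L = ωL = 13.70 Ω
X_C = 1/(ωC) = 125.5 Ω
Branch 1: Z₁ = R = 120.0 Ω
Branch 2 (series LC): Z₂ = j(X_L − X_C) = −j111.8 Ω
Parallel: Z = Z₁Z₂/(Z₁+Z₂), |Z| = 81.82 Ω, ∠Z = -47.02°
I = V/|Z| = 13/81.82 = 158.9 mA

158.9 mA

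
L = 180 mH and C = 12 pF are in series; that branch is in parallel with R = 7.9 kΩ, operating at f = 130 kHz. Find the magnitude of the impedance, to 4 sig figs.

7781 Ω

ω = 2πf = 816800 rad/s
X_L = ωL = 147000 Ω
X_C = 1/(ωC) = 102000 Ω
Branch 1: Z₁ = R = 7900 Ω
Branch 2 (series LC): Z₂ = j(X_L − X_C) = j45000 Ω
Parallel: Z = Z₁Z₂/(Z₁+Z₂), |Z| = 7781 Ω, ∠Z = 9.956°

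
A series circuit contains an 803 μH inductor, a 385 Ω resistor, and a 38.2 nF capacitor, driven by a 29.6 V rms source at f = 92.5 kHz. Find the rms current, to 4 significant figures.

51.84 mA

ω = 2πf = 581200 rad/s
X_L = ωL = 466.7 Ω
X_C = 1/(ωC) = 45.04 Ω
Net reactance X = X_L − X_C = 421.7 Ω
Z = 385.0 + j421.7 Ω
|Z| = √(385.0² + 421.7²) = 571.0 Ω
I = V/|Z| = 29.6/571.0 = 51.84 mA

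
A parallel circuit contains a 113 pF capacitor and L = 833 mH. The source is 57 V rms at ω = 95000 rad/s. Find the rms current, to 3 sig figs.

108 μA

X_L = ωL = 79100 Ω
X_C = 1/(ωC) = 93200 Ω
Parallel: admittances add. Y = 1/(jωL) + jωC
Y = (0 − j1.9e-06) S
|Y| = 1.9e-06 S → |Z| = 1/|Y| = 526000 Ω, ∠Z = −∠Y = 90.0°
I = V/|Z| = 57/526000 = 108 μA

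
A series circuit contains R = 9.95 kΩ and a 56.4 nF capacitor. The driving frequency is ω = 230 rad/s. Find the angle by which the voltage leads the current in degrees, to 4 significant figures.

-82.65°

X_C = 1/(ωC) = 77090 Ω
Z = 9950 − j77090 Ω
|Z| = √(9950² + 77090²) = 77730 Ω
∠Z = arctan(-77090/9950) = -82.65°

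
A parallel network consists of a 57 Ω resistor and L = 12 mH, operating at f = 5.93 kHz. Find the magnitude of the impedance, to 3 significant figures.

ω = 2πf = 37260 rad/s
X_L = ωL = 447 Ω
Parallel: admittances add. Y = 1/R + 1/(jωL)
Y = (0.0175 − j0.00224) S
|Y| = 0.0177 S → |Z| = 1/|Y| = 56.5 Ω, ∠Z = −∠Y = 7.27°

56.5 Ω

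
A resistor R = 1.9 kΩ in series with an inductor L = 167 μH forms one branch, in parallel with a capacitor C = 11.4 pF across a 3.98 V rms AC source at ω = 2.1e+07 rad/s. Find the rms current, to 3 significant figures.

X_L = ωL = 3510 Ω
X_C = 1/(ωC) = 4180 Ω
Branch 1 (R+jX_L): Z₁ = 1900 + j3510 Ω, |Z₁| = 3990 Ω
Branch 2 (−jX_C): Z₂ = −j4180 Ω
Parallel: Z = Z₁Z₂/(Z₁+Z₂), |Z| = 8270 Ω, ∠Z = -9.02°
I = V/|Z| = 3.98/8270 = 481 μA

481 μA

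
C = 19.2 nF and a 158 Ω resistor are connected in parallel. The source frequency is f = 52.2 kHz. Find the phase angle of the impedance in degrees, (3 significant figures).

-44.9°

ω = 2πf = 328000 rad/s
X_C = 1/(ωC) = 159 Ω
Parallel: admittances add. Y = 1/R + jωC
Y = (0.00633 + j0.00630) S
|Y| = 0.00893 S → |Z| = 1/|Y| = 112 Ω, ∠Z = −∠Y = -44.9°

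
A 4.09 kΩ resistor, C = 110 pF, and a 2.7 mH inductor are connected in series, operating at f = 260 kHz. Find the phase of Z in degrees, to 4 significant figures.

ω = 2πf = 1.634e+06 rad/s
X_L = ωL = 4411 Ω
X_C = 1/(ωC) = 5565 Ω
Net reactance X = X_L − X_C = -1154 Ω
Z = 4090 − j1154 Ω
|Z| = √(4090² + 1154²) = 4250 Ω
∠Z = arctan(-1154/4090) = -15.76°

-15.76°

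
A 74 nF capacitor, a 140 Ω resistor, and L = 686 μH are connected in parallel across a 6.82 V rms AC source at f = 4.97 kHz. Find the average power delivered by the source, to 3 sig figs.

ω = 2πf = 31230 rad/s
X_L = ωL = 21.4 Ω
X_C = 1/(ωC) = 433 Ω
Parallel: admittances add. Y = 1/R + 1/(jωL) + jωC
Y = (0.00714 − j0.0444) S
|Y| = 0.0449 S → |Z| = 1/|Y| = 22.3 Ω, ∠Z = −∠Y = 80.9°
I = V/|Z| = 307 mA
P = VI cos φ = 6.82 × 0.307 × cos(80.9°) = 332 mW

332 mW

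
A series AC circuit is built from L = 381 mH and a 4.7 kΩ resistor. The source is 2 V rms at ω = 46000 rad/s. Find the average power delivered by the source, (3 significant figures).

57.1 μW

X_L = ωL = 17500 Ω
Z = 4700 + j17500 Ω
|Z| = √(4700² + 17500²) = 18100 Ω
∠Z = arctan(17500/4700) = 75.0°
I = V/|Z| = 110 μA
P = VI cos φ = 2 × 0.000110 × cos(75.0°) = 57.1 μW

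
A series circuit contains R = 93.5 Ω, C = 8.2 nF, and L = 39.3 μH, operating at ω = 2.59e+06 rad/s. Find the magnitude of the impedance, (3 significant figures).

X_L = ωL = 102 Ω
X_C = 1/(ωC) = 47.1 Ω
Net reactance X = X_L − X_C = 54.7 Ω
Z = 93.5 + j54.7 Ω
|Z| = √(93.5² + 54.7²) = 108 Ω

108 Ω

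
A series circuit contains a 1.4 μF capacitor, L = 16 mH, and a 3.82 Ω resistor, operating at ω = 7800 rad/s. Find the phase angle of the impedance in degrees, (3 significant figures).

83.4°

X_L = ωL = 125 Ω
X_C = 1/(ωC) = 91.6 Ω
Net reactance X = X_L − X_C = 33.2 Ω
Z = 3.82 + j33.2 Ω
|Z| = √(3.82² + 33.2²) = 33.4 Ω
∠Z = arctan(33.2/3.82) = 83.4°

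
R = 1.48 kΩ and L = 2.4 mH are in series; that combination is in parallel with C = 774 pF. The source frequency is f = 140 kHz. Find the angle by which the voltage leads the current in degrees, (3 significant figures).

ω = 2πf = 879600 rad/s
X_L = ωL = 2110 Ω
X_C = 1/(ωC) = 1470 Ω
Branch 1 (R+jX_L): Z₁ = 1480 + j2110 Ω, |Z₁| = 2580 Ω
Branch 2 (−jX_C): Z₂ = −j1470 Ω
Parallel: Z = Z₁Z₂/(Z₁+Z₂), |Z| = 2350 Ω, ∠Z = -58.5°

-58.5°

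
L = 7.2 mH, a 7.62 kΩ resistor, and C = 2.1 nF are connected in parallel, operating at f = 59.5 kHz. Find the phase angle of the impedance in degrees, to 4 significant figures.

ω = 2πf = 373800 rad/s
X_L = ωL = 2692 Ω
X_C = 1/(ωC) = 1274 Ω
Parallel: admittances add. Y = 1/R + 1/(jωL) + jωC
Y = (0.0001312 + j0.0004136) S
|Y| = 0.0004339 S → |Z| = 1/|Y| = 2305 Ω, ∠Z = −∠Y = -72.39°

-72.39°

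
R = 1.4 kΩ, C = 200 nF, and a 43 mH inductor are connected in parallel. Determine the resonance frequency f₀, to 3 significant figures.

1.72 kHz

ω₀ = 1/√(LC) = 1/√(0.043 × 2e-07) = 10780 rad/s
f₀ = ω₀/(2π) = 1.72 kHz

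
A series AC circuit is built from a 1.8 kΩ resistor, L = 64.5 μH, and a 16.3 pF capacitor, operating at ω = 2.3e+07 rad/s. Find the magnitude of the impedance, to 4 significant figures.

2154 Ω

X_L = ωL = 1484 Ω
X_C = 1/(ωC) = 2667 Ω
Net reactance X = X_L − X_C = -1184 Ω
Z = 1800 − j1184 Ω
|Z| = √(1800² + 1184²) = 2154 Ω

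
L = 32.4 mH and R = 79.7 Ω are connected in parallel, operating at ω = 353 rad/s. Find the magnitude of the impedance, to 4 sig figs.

X_L = ωL = 11.44 Ω
Parallel: admittances add. Y = 1/R + 1/(jωL)
Y = (0.01255 − j0.08743) S
|Y| = 0.08833 S → |Z| = 1/|Y| = 11.32 Ω, ∠Z = −∠Y = 81.83°

11.32 Ω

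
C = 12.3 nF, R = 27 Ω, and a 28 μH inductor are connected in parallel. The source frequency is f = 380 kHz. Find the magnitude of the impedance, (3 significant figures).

25.2 Ω

ω = 2πf = 2.388e+06 rad/s
X_L = ωL = 66.9 Ω
X_C = 1/(ωC) = 34.1 Ω
Parallel: admittances add. Y = 1/R + 1/(jωL) + jωC
Y = (0.0370 + j0.0144) S
|Y| = 0.0397 S → |Z| = 1/|Y| = 25.2 Ω, ∠Z = −∠Y = -21.3°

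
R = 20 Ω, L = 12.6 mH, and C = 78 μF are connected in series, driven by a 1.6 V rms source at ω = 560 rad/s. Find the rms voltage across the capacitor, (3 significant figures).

1.44 V

X_L = ωL = 7.06 Ω
X_C = 1/(ωC) = 22.9 Ω
Net reactance X = X_L − X_C = -15.8 Ω
Z = 20.0 − j15.8 Ω
|Z| = √(20.0² + 15.8²) = 25.5 Ω
I = V/|Z| = 62.7 mA
V_C = I·|Z_C| = 0.0627 × 22.9 = 1.44 V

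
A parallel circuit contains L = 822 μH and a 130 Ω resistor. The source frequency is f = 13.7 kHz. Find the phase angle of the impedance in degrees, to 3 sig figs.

61.4°

ω = 2πf = 86080 rad/s
X_L = ωL = 70.8 Ω
Parallel: admittances add. Y = 1/R + 1/(jωL)
Y = (0.00769 − j0.0141) S
|Y| = 0.0161 S → |Z| = 1/|Y| = 62.1 Ω, ∠Z = −∠Y = 61.4°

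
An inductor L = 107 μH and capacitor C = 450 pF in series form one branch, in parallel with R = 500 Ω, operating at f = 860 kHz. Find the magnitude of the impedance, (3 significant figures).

ω = 2πf = 5.404e+06 rad/s
X_L = ωL = 578 Ω
X_C = 1/(ωC) = 411 Ω
Branch 1: Z₁ = R = 500 Ω
Branch 2 (series LC): Z₂ = j(X_L − X_C) = j167 Ω
Parallel: Z = Z₁Z₂/(Z₁+Z₂), |Z| = 158 Ω, ∠Z = 71.5°

158 Ω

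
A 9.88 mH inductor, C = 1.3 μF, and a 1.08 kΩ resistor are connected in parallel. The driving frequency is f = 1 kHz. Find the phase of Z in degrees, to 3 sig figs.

ω = 2πf = 6283 rad/s
X_L = ωL = 62.1 Ω
X_C = 1/(ωC) = 122 Ω
Parallel: admittances add. Y = 1/R + 1/(jωL) + jωC
Y = (0.000926 − j0.00794) S
|Y| = 0.00799 S → |Z| = 1/|Y| = 125 Ω, ∠Z = −∠Y = 83.3°

83.3°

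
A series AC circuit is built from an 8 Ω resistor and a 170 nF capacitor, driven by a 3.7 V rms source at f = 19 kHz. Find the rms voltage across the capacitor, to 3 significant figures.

ω = 2πf = 119400 rad/s
X_C = 1/(ωC) = 49.3 Ω
Z = 8.00 − j49.3 Ω
|Z| = √(8.00² + 49.3²) = 49.9 Ω
I = V/|Z| = 74.1 mA
V_C = I·|Z_C| = 0.0741 × 49.3 = 3.65 V

3.65 V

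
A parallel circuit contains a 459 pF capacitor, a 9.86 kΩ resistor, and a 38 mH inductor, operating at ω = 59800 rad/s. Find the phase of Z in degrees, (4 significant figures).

X_L = ωL = 2272 Ω
X_C = 1/(ωC) = 36430 Ω
Parallel: admittances add. Y = 1/R + 1/(jωL) + jωC
Y = (0.0001014 − j0.0004126) S
|Y| = 0.0004249 S → |Z| = 1/|Y| = 2354 Ω, ∠Z = −∠Y = 76.19°

76.19°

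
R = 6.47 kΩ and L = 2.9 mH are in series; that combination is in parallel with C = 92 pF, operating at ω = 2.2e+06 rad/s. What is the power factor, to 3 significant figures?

0.531

X_L = ωL = 6380 Ω
X_C = 1/(ωC) = 4940 Ω
Branch 1 (R+jX_L): Z₁ = 6470 + j6380 Ω, |Z₁| = 9090 Ω
Branch 2 (−jX_C): Z₂ = −j4940 Ω
Parallel: Z = Z₁Z₂/(Z₁+Z₂), |Z| = 6770 Ω, ∠Z = -57.9°
cos φ = cos(-57.9°) = 0.531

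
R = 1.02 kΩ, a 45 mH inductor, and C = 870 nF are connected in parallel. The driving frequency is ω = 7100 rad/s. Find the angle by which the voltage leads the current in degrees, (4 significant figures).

X_L = ωL = 319.5 Ω
X_C = 1/(ωC) = 161.9 Ω
Parallel: admittances add. Y = 1/R + 1/(jωL) + jωC
Y = (0.0009804 + j0.003047) S
|Y| = 0.003201 S → |Z| = 1/|Y| = 312.4 Ω, ∠Z = −∠Y = -72.16°

-72.16°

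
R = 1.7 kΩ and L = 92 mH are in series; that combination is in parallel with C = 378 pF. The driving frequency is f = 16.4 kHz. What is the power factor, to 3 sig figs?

0.278

ω = 2πf = 103000 rad/s
X_L = ωL = 9480 Ω
X_C = 1/(ωC) = 25700 Ω
Branch 1 (R+jX_L): Z₁ = 1700 + j9480 Ω, |Z₁| = 9630 Ω
Branch 2 (−jX_C): Z₂ = −j25700 Ω
Parallel: Z = Z₁Z₂/(Z₁+Z₂), |Z| = 15200 Ω, ∠Z = 73.8°
cos φ = cos(73.8°) = 0.278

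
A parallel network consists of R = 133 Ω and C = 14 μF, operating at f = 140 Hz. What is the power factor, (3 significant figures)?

0.521

ω = 2πf = 879.6 rad/s
X_C = 1/(ωC) = 81.2 Ω
Parallel: admittances add. Y = 1/R + jωC
Y = (0.00752 + j0.0123) S
|Y| = 0.0144 S → |Z| = 1/|Y| = 69.3 Ω, ∠Z = −∠Y = -58.6°
cos φ = cos(-58.6°) = 0.521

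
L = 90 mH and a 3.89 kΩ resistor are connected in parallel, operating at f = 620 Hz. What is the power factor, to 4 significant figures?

ω = 2πf = 3896 rad/s
X_L = ωL = 350.6 Ω
Parallel: admittances add. Y = 1/R + 1/(jωL)
Y = (0.0002571 − j0.002852) S
|Y| = 0.002864 S → |Z| = 1/|Y| = 349.2 Ω, ∠Z = −∠Y = 84.85°
cos φ = cos(84.85°) = 0.08977

0.08977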